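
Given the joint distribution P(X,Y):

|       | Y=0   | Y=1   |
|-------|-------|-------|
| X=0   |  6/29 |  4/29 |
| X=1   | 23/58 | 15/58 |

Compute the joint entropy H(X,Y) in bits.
1.8982 bits

H(X,Y) = -Σ_{x,y} P(x,y) log₂ P(x,y). Per-cell terms -P(x,y)·log₂P(x,y):
  X=0: 0.47028, 0.39420
  X=1: 0.52917, 0.50459
Sum of the 4 terms: H(X,Y) = 1.8982 bits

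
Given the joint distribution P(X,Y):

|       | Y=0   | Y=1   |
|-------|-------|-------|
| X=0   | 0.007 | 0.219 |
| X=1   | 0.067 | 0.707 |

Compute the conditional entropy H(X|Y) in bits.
0.7642 bits

H(X|Y) = H(X,Y) - H(Y)

H(X,Y) = -Σ_{x,y} P(x,y) log₂ P(x,y). Per-cell terms -P(x,y)·log₂P(x,y):
  X=0: 0.0501, 0.4798
  X=1: 0.2613, 0.3537
Sum of the 4 terms: H(X,Y) = 1.1449 bits

Marginal of Y (column sums):
  P(Y=0) = 0.007 + 0.067 = 0.074
  P(Y=1) = 0.219 + 0.707 = 0.926
H(Y) = -[0.074·log₂(0.074) + 0.926·log₂(0.926)]
  = 0.2780 + 0.1027 = 0.3807 bits

H(X|Y) = H(X,Y) - H(Y) = 1.1449 - 0.3807 = 0.7642 bits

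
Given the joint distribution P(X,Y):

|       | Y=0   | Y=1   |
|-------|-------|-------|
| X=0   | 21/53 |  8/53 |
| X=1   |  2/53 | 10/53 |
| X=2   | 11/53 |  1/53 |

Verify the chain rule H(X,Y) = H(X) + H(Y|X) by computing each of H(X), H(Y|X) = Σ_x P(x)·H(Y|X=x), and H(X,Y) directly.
H(X) = 1.4464 bits, H(Y|X) = 0.7058 bits, H(X,Y) = 2.1522 bits

Marginal of X (row sums):
  P(X=0) = 21/53 + 8/53 = 29/53
  P(X=1) = 2/53 + 10/53 = 12/53
  P(X=2) = 11/53 + 1/53 = 12/53
H(X) = -[(29/53)·log₂(29/53) + (12/53)·log₂(12/53) + (12/53)·log₂(12/53)]
  = 0.47600 + 0.48520 + 0.48520 = 1.4464 bits

H(Y|X) = Σ_x P(x)·H(Y|X=x):
  X=0: P(X=0) = 29/53, P(Y|X=0) = (21/29, 8/29) → H(Y|X=0) = 0.84975
  X=1: P(X=1) = 12/53, P(Y|X=1) = (1/6, 5/6) → H(Y|X=1) = 0.65002
  X=2: P(X=2) = 12/53, P(Y|X=2) = (11/12, 1/12) → H(Y|X=2) = 0.41382
H(Y|X) = (29/53)·0.84975 + (12/53)·0.65002 + (12/53)·0.41382 = 0.7058 bits

H(X,Y) = -Σ_{x,y} P(x,y) log₂ P(x,y). Per-cell terms -P(x,y)·log₂P(x,y):
  X=0: 0.52920, 0.41176
  X=1: 0.17841, 0.45396
  X=2: 0.47082, 0.10807
Sum of the 6 terms: H(X,Y) = 2.1522 bits

Chain rule check:
  H(X) + H(Y|X) = 1.4464 + 0.7058 = 2.1522 bits
  H(X,Y) = 2.1522 bits
✓ Chain rule verified.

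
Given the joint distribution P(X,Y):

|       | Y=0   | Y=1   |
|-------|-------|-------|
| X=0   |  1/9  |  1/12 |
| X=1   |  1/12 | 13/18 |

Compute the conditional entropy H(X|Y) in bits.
0.5781 bits

H(X|Y) = H(X,Y) - H(Y)

H(X,Y) = -Σ_{x,y} P(x,y) log₂ P(x,y). Per-cell terms -P(x,y)·log₂P(x,y):
  X=0: 0.35221, 0.29875
  X=1: 0.29875, 0.33907
Sum of the 4 terms: H(X,Y) = 1.2888 bits

Marginal of Y (column sums):
  P(Y=0) = 1/9 + 1/12 = 7/36
  P(Y=1) = 1/12 + 13/18 = 29/36
H(Y) = -[(7/36)·log₂(7/36) + (29/36)·log₂(29/36)]
  = 0.45939 + 0.25129 = 0.7107 bits

H(X|Y) = H(X,Y) - H(Y) = 1.2888 - 0.7107 = 0.5781 bits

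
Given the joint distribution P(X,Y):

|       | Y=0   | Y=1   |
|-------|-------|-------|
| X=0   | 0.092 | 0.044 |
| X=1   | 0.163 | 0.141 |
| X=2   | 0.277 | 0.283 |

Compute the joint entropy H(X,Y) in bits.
2.3684 bits

H(X,Y) = -Σ_{x,y} P(x,y) log₂ P(x,y). Per-cell terms -P(x,y)·log₂P(x,y):
  X=0: 0.31668, 0.19828
  X=1: 0.42658, 0.39850
  X=2: 0.51302, 0.51538
Sum of the 6 terms: H(X,Y) = 2.3684 bits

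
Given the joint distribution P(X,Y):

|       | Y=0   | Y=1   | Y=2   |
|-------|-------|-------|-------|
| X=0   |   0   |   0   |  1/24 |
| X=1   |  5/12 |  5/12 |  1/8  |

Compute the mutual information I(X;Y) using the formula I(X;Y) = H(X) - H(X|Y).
0.1147 bits

I(X;Y) = H(X) - H(X|Y)

Marginal of X (row sums):
  P(X=0) = 0 + 0 + 1/24 = 1/24
  P(X=1) = 5/12 + 5/12 + 1/8 = 23/24
H(X) = -[(1/24)·log₂(1/24) + (23/24)·log₂(23/24)]
  = 0.19104 + 0.05884 = 0.2499 bits

Marginal of Y (column sums):
  P(Y=0) = 0 + 5/12 = 5/12
  P(Y=1) = 0 + 5/12 = 5/12
  P(Y=2) = 1/24 + 1/8 = 1/6
H(X|Y) = Σ_y P(y)·H(X|Y=y):
  Y=0: P(Y=0) = 5/12, P(X|Y=0) = (0, 1) → H(X|Y=0) = 0.00000
  Y=1: P(Y=1) = 5/12, P(X|Y=1) = (0, 1) → H(X|Y=1) = 0.00000
  Y=2: P(Y=2) = 1/6, P(X|Y=2) = (1/4, 3/4) → H(X|Y=2) = 0.81128
H(X|Y) = (5/12)·0.00000 + (5/12)·0.00000 + (1/6)·0.81128 = 0.1352 bits

I(X;Y) = H(X) - H(X|Y) = 0.2499 - 0.1352 = 0.1147 bits

Cross-check via I(X;Y) = H(X) + H(Y) - H(X,Y): computing H(Y) from the column sums and H(X,Y) from the 6 cells in the same way gives H(Y) = 1.4834 bits and H(X,Y) = 1.6186 bits, so
I(X;Y) = 0.2499 + 1.4834 - 1.6186 = 0.1147 bits ✓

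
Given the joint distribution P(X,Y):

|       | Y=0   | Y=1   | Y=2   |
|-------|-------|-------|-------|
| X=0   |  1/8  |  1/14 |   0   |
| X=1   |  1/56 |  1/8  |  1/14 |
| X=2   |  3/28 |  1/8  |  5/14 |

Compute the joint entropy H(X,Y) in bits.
2.6484 bits

H(X,Y) = -Σ_{x,y} P(x,y) log₂ P(x,y). Per-cell terms -P(x,y)·log₂P(x,y):
  X=0: 0.37500, 0.27195, 0.00000
  X=1: 0.10370, 0.37500, 0.27195
  X=2: 0.34526, 0.37500, 0.53051
  (cells with P = 0 contribute 0)
Sum of the 9 terms: H(X,Y) = 2.6484 bits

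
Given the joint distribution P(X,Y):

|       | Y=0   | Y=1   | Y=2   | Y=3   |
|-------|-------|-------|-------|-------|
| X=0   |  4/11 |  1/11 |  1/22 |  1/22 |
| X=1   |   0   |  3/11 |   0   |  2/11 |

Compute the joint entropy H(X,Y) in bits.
2.2090 bits

H(X,Y) = -Σ_{x,y} P(x,y) log₂ P(x,y). Per-cell terms -P(x,y)·log₂P(x,y):
  X=0: 0.5307, 0.3145, 0.2027, 0.2027
  X=1: 0.0000, 0.5112, 0.0000, 0.4472
  (cells with P = 0 contribute 0)
Sum of the 8 terms: H(X,Y) = 2.2090 bits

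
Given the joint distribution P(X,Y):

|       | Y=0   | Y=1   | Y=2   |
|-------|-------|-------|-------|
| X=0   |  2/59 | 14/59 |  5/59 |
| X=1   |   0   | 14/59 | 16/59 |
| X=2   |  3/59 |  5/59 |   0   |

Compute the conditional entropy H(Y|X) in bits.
1.0655 bits

H(Y|X) = H(X,Y) - H(X)

H(X,Y) = -Σ_{x,y} P(x,y) log₂ P(x,y). Per-cell terms -P(x,y)·log₂P(x,y):
  X=0: 0.16551, 0.49244, 0.30176
  X=1: 0.00000, 0.49244, 0.51055
  X=2: 0.21853, 0.30176, 0.00000
  (cells with P = 0 contribute 0)
Sum of the 9 terms: H(X,Y) = 2.4830 bits

Marginal of X (row sums):
  P(X=0) = 2/59 + 14/59 + 5/59 = 21/59
  P(X=1) = 0 + 14/59 + 16/59 = 30/59
  P(X=2) = 3/59 + 5/59 + 0 = 8/59
H(X) = -[(21/59)·log₂(21/59) + (30/59)·log₂(30/59) + (8/59)·log₂(8/59)]
  = 0.53045 + 0.49615 + 0.39087 = 1.4175 bits

H(Y|X) = H(X,Y) - H(X) = 2.4830 - 1.4175 = 1.0655 bits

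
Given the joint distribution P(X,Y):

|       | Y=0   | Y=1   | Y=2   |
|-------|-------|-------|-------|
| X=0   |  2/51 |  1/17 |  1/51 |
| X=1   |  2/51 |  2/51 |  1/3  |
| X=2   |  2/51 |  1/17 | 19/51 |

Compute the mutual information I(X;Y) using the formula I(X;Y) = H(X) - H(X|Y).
0.1364 bits

I(X;Y) = H(X) - H(X|Y)

Marginal of X (row sums):
  P(X=0) = 2/51 + 1/17 + 1/51 = 2/17
  P(X=1) = 2/51 + 2/51 + 1/3 = 7/17
  P(X=2) = 2/51 + 1/17 + 19/51 = 8/17
H(X) = -[(2/17)·log₂(2/17) + (7/17)·log₂(7/17) + (8/17)·log₂(8/17)]
  = 0.36323 + 0.52710 + 0.51175 = 1.4021 bits

Marginal of Y (column sums):
  P(Y=0) = 2/51 + 2/51 + 2/51 = 2/17
  P(Y=1) = 1/17 + 2/51 + 1/17 = 8/51
  P(Y=2) = 1/51 + 1/3 + 19/51 = 37/51
H(X|Y) = Σ_y P(y)·H(X|Y=y):
  Y=0: P(Y=0) = 2/17, P(X|Y=0) = (1/3, 1/3, 1/3) → H(X|Y=0) = 1.58496
  Y=1: P(Y=1) = 8/51, P(X|Y=1) = (3/8, 1/4, 3/8) → H(X|Y=1) = 1.56128
  Y=2: P(Y=2) = 37/51, P(X|Y=2) = (1/37, 17/37, 19/37) → H(X|Y=2) = 1.15006
H(X|Y) = (2/17)·1.58496 + (8/51)·1.56128 + (37/51)·1.15006 = 1.2657 bits

I(X;Y) = H(X) - H(X|Y) = 1.4021 - 1.2657 = 0.1364 bits

Cross-check via I(X;Y) = H(X) + H(Y) - H(X,Y): computing H(Y) from the column sums and H(X,Y) from the 9 cells in the same way gives H(Y) = 1.1183 bits and H(X,Y) = 2.3840 bits, so
I(X;Y) = 1.4021 + 1.1183 - 2.3840 = 0.1364 bits ✓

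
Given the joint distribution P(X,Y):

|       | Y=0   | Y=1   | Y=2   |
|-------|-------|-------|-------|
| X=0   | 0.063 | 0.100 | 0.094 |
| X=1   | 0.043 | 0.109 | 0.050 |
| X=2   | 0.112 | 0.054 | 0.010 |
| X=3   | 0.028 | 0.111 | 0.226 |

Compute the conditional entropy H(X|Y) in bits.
1.7340 bits

H(X|Y) = H(X,Y) - H(Y)

H(X,Y) = -Σ_{x,y} P(x,y) log₂ P(x,y). Per-cell terms -P(x,y)·log₂P(x,y):
  X=0: 0.2512758, 0.3321928, 0.3206524
  X=1: 0.1951993, 0.3485384, 0.2160964
  X=2: 0.3537441, 0.2273884, 0.0664386
  X=3: 0.1444360, 0.3520219, 0.4849068
Sum of the 12 terms: H(X,Y) = 3.292891 bits

Marginal of Y (column sums):
  P(Y=0) = 0.063 + 0.043 + 0.112 + 0.028 = 0.246
  P(Y=1) = 0.100 + 0.109 + 0.054 + 0.111 = 0.374
  P(Y=2) = 0.094 + 0.050 + 0.010 + 0.226 = 0.380
H(Y) = -[0.246·log₂(0.246) + 0.374·log₂(0.374) + 0.380·log₂(0.380)]
  = 0.4977244 + 0.5306648 + 0.5304529 = 1.558842 bits

H(X|Y) = H(X,Y) - H(Y) = 3.292891 - 1.558842 = 1.7340 bits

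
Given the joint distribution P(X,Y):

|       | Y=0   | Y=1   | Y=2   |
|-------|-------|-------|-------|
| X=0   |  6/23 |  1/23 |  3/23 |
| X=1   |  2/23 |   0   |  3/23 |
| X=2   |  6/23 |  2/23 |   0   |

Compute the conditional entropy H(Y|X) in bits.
1.0565 bits

H(Y|X) = H(X,Y) - H(X)

H(X,Y) = -Σ_{x,y} P(x,y) log₂ P(x,y). Per-cell terms -P(x,y)·log₂P(x,y):
  X=0: 0.50572, 0.19668, 0.38330
  X=1: 0.30640, 0.00000, 0.38330
  X=2: 0.50572, 0.30640, 0.00000
  (cells with P = 0 contribute 0)
Sum of the 9 terms: H(X,Y) = 2.5875 bits

Marginal of X (row sums):
  P(X=0) = 6/23 + 1/23 + 3/23 = 10/23
  P(X=1) = 2/23 + 0 + 3/23 = 5/23
  P(X=2) = 6/23 + 2/23 + 0 = 8/23
H(X) = -[(10/23)·log₂(10/23) + (5/23)·log₂(5/23) + (8/23)·log₂(8/23)]
  = 0.52245 + 0.47862 + 0.52993 = 1.5310 bits

H(Y|X) = H(X,Y) - H(X) = 2.5875 - 1.5310 = 1.0565 bits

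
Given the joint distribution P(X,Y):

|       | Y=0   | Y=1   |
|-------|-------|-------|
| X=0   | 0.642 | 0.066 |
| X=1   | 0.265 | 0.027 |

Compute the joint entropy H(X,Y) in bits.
1.3177 bits

H(X,Y) = -Σ_{x,y} P(x,y) log₂ P(x,y). Per-cell terms -P(x,y)·log₂P(x,y):
  X=0: 0.4105, 0.2588
  X=1: 0.5077, 0.1407
Sum of the 4 terms: H(X,Y) = 1.3177 bits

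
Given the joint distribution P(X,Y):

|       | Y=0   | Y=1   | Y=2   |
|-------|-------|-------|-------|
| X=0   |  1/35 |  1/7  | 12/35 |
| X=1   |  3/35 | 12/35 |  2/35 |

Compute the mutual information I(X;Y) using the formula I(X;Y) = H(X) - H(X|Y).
0.2455 bits

I(X;Y) = H(X) - H(X|Y)

Marginal of X (row sums):
  P(X=0) = 1/35 + 1/7 + 12/35 = 18/35
  P(X=1) = 3/35 + 12/35 + 2/35 = 17/35
H(X) = -[(18/35)·log₂(18/35) + (17/35)·log₂(17/35)]
  = 0.4934 + 0.5060 = 0.9994 bits

Marginal of Y (column sums):
  P(Y=0) = 1/35 + 3/35 = 4/35
  P(Y=1) = 1/7 + 12/35 = 17/35
  P(Y=2) = 12/35 + 2/35 = 2/5
H(X|Y) = Σ_y P(y)·H(X|Y=y):
  Y=0: P(Y=0) = 4/35, P(X|Y=0) = (1/4, 3/4) → H(X|Y=0) = 0.8113
  Y=1: P(Y=1) = 17/35, P(X|Y=1) = (5/17, 12/17) → H(X|Y=1) = 0.8740
  Y=2: P(Y=2) = 2/5, P(X|Y=2) = (6/7, 1/7) → H(X|Y=2) = 0.5917
H(X|Y) = (4/35)·0.8113 + (17/35)·0.8740 + (2/5)·0.5917 = 0.7539 bits

I(X;Y) = H(X) - H(X|Y) = 0.9994 - 0.7539 = 0.2455 bits

Cross-check via I(X;Y) = H(X) + H(Y) - H(X,Y): computing H(Y) from the column sums and H(X,Y) from the 6 cells in the same way gives H(Y) = 1.3924 bits and H(X,Y) = 2.1463 bits, so
I(X;Y) = 0.9994 + 1.3924 - 2.1463 = 0.2455 bits ✓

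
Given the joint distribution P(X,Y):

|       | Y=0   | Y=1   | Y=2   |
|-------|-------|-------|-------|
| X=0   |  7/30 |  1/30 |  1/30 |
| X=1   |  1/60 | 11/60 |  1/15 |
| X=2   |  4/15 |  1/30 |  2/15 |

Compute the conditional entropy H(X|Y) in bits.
1.2022 bits

H(X|Y) = H(X,Y) - H(Y)

H(X,Y) = -Σ_{x,y} P(x,y) log₂ P(x,y). Per-cell terms -P(x,y)·log₂P(x,y):
  X=0: 0.48989, 0.16356, 0.16356
  X=1: 0.09845, 0.44870, 0.26046
  X=2: 0.50850, 0.16356, 0.38759
Sum of the 9 terms: H(X,Y) = 2.6843 bits

Marginal of Y (column sums):
  P(Y=0) = 7/30 + 1/60 + 4/15 = 31/60
  P(Y=1) = 1/30 + 11/60 + 1/30 = 1/4
  P(Y=2) = 1/30 + 1/15 + 2/15 = 7/30
H(Y) = -[(31/60)·log₂(31/60) + (1/4)·log₂(1/4) + (7/30)·log₂(7/30)]
  = 0.49223 + 0.50000 + 0.48989 = 1.4821 bits

H(X|Y) = H(X,Y) - H(Y) = 2.6843 - 1.4821 = 1.2022 bits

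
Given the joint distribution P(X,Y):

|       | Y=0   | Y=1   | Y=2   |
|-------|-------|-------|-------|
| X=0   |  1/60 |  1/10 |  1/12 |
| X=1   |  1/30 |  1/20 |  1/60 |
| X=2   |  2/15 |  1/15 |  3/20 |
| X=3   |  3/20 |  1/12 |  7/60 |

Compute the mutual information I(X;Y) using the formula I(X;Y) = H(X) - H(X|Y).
0.0999 bits

I(X;Y) = H(X) - H(X|Y)

Marginal of X (row sums):
  P(X=0) = 1/60 + 1/10 + 1/12 = 1/5
  P(X=1) = 1/30 + 1/20 + 1/60 = 1/10
  P(X=2) = 2/15 + 1/15 + 3/20 = 7/20
  P(X=3) = 3/20 + 1/12 + 7/60 = 7/20
H(X) = -[(1/5)·log₂(1/5) + (1/10)·log₂(1/10) + (7/20)·log₂(7/20) + (7/20)·log₂(7/20)]
  = 0.46439 + 0.33219 + 0.53010 + 0.53010 = 1.85678 bits

Marginal of Y (column sums):
  P(Y=0) = 1/60 + 1/30 + 2/15 + 3/20 = 1/3
  P(Y=1) = 1/10 + 1/20 + 1/15 + 1/12 = 3/10
  P(Y=2) = 1/12 + 1/60 + 3/20 + 7/60 = 11/30
H(X|Y) = Σ_y P(y)·H(X|Y=y):
  Y=0: P(Y=0) = 1/3, P(X|Y=0) = (1/20, 1/10, 2/5, 9/20) → H(X|Y=0) = 1.59546
  Y=1: P(Y=1) = 3/10, P(X|Y=1) = (1/3, 1/6, 2/9, 5/18) → H(X|Y=1) = 1.95469
  Y=2: P(Y=2) = 11/30, P(X|Y=2) = (5/22, 1/22, 9/22, 7/22) → H(X|Y=2) = 1.74168
H(X|Y) = (1/3)·1.59546 + (3/10)·1.95469 + (11/30)·1.74168 = 1.75684 bits

I(X;Y) = H(X) - H(X|Y) = 1.85678 - 1.75684 = 0.0999 bits

Cross-check via I(X;Y) = H(X) + H(Y) - H(X,Y): computing H(Y) from the column sums and H(X,Y) from the 12 cells in the same way gives H(Y) = 1.58015 bits and H(X,Y) = 3.33699 bits, so
I(X;Y) = 1.85678 + 1.58015 - 3.33699 = 0.0999 bits ✓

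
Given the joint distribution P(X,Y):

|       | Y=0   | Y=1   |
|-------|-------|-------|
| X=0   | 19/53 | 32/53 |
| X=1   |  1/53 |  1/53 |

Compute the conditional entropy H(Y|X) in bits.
0.9544 bits

H(Y|X) = H(X,Y) - H(X)

H(X,Y) = -Σ_{x,y} P(x,y) log₂ P(x,y). Per-cell terms -P(x,y)·log₂P(x,y):
  X=0: 0.53056, 0.43950
  X=1: 0.10807, 0.10807
Sum of the 4 terms: H(X,Y) = 1.1862 bits

Marginal of X (row sums):
  P(X=0) = 19/53 + 32/53 = 51/53
  P(X=1) = 1/53 + 1/53 = 2/53
H(X) = -[(51/53)·log₂(51/53) + (2/53)·log₂(2/53)]
  = 0.05340 + 0.17841 = 0.2318 bits

H(Y|X) = H(X,Y) - H(X) = 1.1862 - 0.2318 = 0.9544 bits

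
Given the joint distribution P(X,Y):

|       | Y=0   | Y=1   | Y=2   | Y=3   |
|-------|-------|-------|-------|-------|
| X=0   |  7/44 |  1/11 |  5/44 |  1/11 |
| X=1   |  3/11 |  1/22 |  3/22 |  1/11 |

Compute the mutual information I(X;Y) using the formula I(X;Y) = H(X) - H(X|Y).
0.0285 bits

I(X;Y) = H(X) - H(X|Y)

Marginal of X (row sums):
  P(X=0) = 7/44 + 1/11 + 5/44 + 1/11 = 5/11
  P(X=1) = 3/11 + 1/22 + 3/22 + 1/11 = 6/11
H(X) = -[(5/11)·log₂(5/11) + (6/11)·log₂(6/11)]
  = 0.51705 + 0.47698 = 0.9940 bits

Marginal of Y (column sums):
  P(Y=0) = 7/44 + 3/11 = 19/44
  P(Y=1) = 1/11 + 1/22 = 3/22
  P(Y=2) = 5/44 + 3/22 = 1/4
  P(Y=3) = 1/11 + 1/11 = 2/11
H(X|Y) = Σ_y P(y)·H(X|Y=y):
  Y=0: P(Y=0) = 19/44, P(X|Y=0) = (7/19, 12/19) → H(X|Y=0) = 0.94945
  Y=1: P(Y=1) = 3/22, P(X|Y=1) = (2/3, 1/3) → H(X|Y=1) = 0.91830
  Y=2: P(Y=2) = 1/4, P(X|Y=2) = (5/11, 6/11) → H(X|Y=2) = 0.99403
  Y=3: P(Y=3) = 2/11, P(X|Y=3) = (1/2, 1/2) → H(X|Y=3) = 1.00000
H(X|Y) = (19/44)·0.94945 + (3/22)·0.91830 + (1/4)·0.99403 + (2/11)·1.00000 = 0.9655 bits

I(X;Y) = H(X) - H(X|Y) = 0.9940 - 0.9655 = 0.0285 bits

Cross-check via I(X;Y) = H(X) + H(Y) - H(X,Y): computing H(Y) from the column sums and H(X,Y) from the 8 cells in the same way gives H(Y) = 1.8623 bits and H(X,Y) = 2.8278 bits, so
I(X;Y) = 0.9940 + 1.8623 - 2.8278 = 0.0285 bits ✓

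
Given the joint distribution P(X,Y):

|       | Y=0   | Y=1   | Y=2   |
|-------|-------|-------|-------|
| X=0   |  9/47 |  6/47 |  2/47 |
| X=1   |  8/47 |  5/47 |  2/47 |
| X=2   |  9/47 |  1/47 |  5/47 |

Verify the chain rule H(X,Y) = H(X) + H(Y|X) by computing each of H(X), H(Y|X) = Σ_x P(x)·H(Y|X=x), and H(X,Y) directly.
H(X) = 1.5824 bits, H(Y|X) = 1.3384 bits, H(X,Y) = 2.9208 bits

Marginal of X (row sums):
  P(X=0) = 9/47 + 6/47 + 2/47 = 17/47
  P(X=1) = 8/47 + 5/47 + 2/47 = 15/47
  P(X=2) = 9/47 + 1/47 + 5/47 = 15/47
H(X) = -[(17/47)·log₂(17/47) + (15/47)·log₂(15/47) + (15/47)·log₂(15/47)]
  = 0.53066 + 0.52586 + 0.52586 = 1.5824 bits

H(Y|X) = Σ_x P(x)·H(Y|X=x):
  X=0: P(X=0) = 17/47, P(Y|X=0) = (9/17, 6/17, 2/17) → H(Y|X=0) = 1.37928
  X=1: P(X=1) = 15/47, P(Y|X=1) = (8/15, 1/3, 2/15) → H(Y|X=1) = 1.39958
  X=2: P(X=2) = 15/47, P(Y|X=2) = (3/5, 1/15, 1/3) → H(Y|X=2) = 1.23096
H(Y|X) = (17/47)·1.37928 + (15/47)·1.39958 + (15/47)·1.23096 = 1.3384 bits

H(X,Y) = -Σ_{x,y} P(x,y) log₂ P(x,y). Per-cell terms -P(x,y)·log₂P(x,y):
  X=0: 0.45664, 0.37910, 0.19381
  X=1: 0.43482, 0.34390, 0.19381
  X=2: 0.45664, 0.11818, 0.34390
Sum of the 9 terms: H(X,Y) = 2.9208 bits

Chain rule check:
  H(X) + H(Y|X) = 1.5824 + 1.3384 = 2.9208 bits
  H(X,Y) = 2.9208 bits
✓ Chain rule verified.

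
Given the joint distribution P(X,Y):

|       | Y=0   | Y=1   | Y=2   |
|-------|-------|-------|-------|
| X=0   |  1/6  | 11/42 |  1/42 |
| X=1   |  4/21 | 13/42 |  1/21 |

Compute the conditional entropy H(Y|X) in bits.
1.2605 bits

H(Y|X) = H(X,Y) - H(X)

H(X,Y) = -Σ_{x,y} P(x,y) log₂ P(x,y). Per-cell terms -P(x,y)·log₂P(x,y):
  X=0: 0.430827, 0.506232, 0.128389
  X=1: 0.455680, 0.523676, 0.209158
Sum of the 6 terms: H(X,Y) = 2.25396 bits

Marginal of X (row sums):
  P(X=0) = 1/6 + 11/42 + 1/42 = 19/42
  P(X=1) = 4/21 + 13/42 + 1/21 = 23/42
H(X) = -[(19/42)·log₂(19/42) + (23/42)·log₂(23/42)]
  = 0.517700 + 0.475747 = 0.99345 bits

H(Y|X) = H(X,Y) - H(X) = 2.25396 - 0.99345 = 1.2605 bits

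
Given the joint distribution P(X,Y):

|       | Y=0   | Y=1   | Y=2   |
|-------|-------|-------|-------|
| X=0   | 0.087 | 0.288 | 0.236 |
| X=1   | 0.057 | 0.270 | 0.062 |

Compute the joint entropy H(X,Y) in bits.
2.3096 bits

H(X,Y) = -Σ_{x,y} P(x,y) log₂ P(x,y). Per-cell terms -P(x,y)·log₂P(x,y):
  X=0: 0.3065, 0.5172, 0.4916
  X=1: 0.2356, 0.5100, 0.2487
Sum of the 6 terms: H(X,Y) = 2.3096 bits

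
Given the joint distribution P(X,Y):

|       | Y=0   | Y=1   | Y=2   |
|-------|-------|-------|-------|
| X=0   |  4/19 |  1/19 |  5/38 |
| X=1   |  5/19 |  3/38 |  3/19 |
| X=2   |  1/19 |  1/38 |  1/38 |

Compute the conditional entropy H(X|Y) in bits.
1.3651 bits

H(X|Y) = H(X,Y) - H(Y)

H(X,Y) = -Σ_{x,y} P(x,y) log₂ P(x,y). Per-cell terms -P(x,y)·log₂P(x,y):
  X=0: 0.4732, 0.2236, 0.3850
  X=1: 0.5068, 0.2892, 0.4205
  X=2: 0.2236, 0.1381, 0.1381
Sum of the 9 terms: H(X,Y) = 2.7981 bits

Marginal of Y (column sums):
  P(Y=0) = 4/19 + 5/19 + 1/19 = 10/19
  P(Y=1) = 1/19 + 3/38 + 1/38 = 3/19
  P(Y=2) = 5/38 + 3/19 + 1/38 = 6/19
H(Y) = -[(10/19)·log₂(10/19) + (3/19)·log₂(3/19) + (6/19)·log₂(6/19)]
  = 0.4874 + 0.4205 + 0.5251 = 1.4330 bits

H(X|Y) = H(X,Y) - H(Y) = 2.7981 - 1.4330 = 1.3651 bits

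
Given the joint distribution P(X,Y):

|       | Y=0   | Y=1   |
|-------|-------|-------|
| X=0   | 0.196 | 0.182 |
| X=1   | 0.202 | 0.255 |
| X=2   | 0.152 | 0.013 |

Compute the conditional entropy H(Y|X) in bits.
0.8958 bits

H(Y|X) = H(X,Y) - H(X)

H(X,Y) = -Σ_{x,y} P(x,y) log₂ P(x,y). Per-cell terms -P(x,y)·log₂P(x,y):
  X=0: 0.460811, 0.447354
  X=1: 0.466130, 0.502715
  X=2: 0.413114, 0.081449
Sum of the 6 terms: H(X,Y) = 2.37157 bits

Marginal of X (row sums):
  P(X=0) = 0.196 + 0.182 = 0.378
  P(X=1) = 0.202 + 0.255 = 0.457
  P(X=2) = 0.152 + 0.013 = 0.165
H(X) = -[0.378·log₂(0.378) + 0.457·log₂(0.457) + 0.165·log₂(0.165)]
  = 0.530539 + 0.516288 + 0.428911 = 1.47574 bits

H(Y|X) = H(X,Y) - H(X) = 2.37157 - 1.47574 = 0.8958 bits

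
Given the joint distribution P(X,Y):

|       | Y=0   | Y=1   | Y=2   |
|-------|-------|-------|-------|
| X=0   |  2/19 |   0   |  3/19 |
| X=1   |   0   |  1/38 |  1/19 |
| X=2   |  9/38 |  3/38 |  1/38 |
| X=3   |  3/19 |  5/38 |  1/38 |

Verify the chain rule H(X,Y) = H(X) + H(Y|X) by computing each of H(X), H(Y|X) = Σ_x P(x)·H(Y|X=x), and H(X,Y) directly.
H(X) = 1.8506 bits, H(Y|X) = 1.1365 bits, H(X,Y) = 2.9870 bits

Marginal of X (row sums):
  P(X=0) = 2/19 + 0 + 3/19 = 5/19
  P(X=1) = 0 + 1/38 + 1/19 = 3/38
  P(X=2) = 9/38 + 3/38 + 1/38 = 13/38
  P(X=3) = 3/19 + 5/38 + 1/38 = 6/19
H(X) = -[(5/19)·log₂(5/19) + (3/38)·log₂(3/38) + (13/38)·log₂(13/38) + (6/19)·log₂(6/19)]
  = 0.506842 + 0.289181 + 0.529404 + 0.525147 = 1.8506 bits

H(Y|X) = Σ_x P(x)·H(Y|X=x):
  X=0: P(X=0) = 5/19, P(Y|X=0) = (2/5, 0, 3/5) → H(Y|X=0) = 0.970951
  X=1: P(X=1) = 3/38, P(Y|X=1) = (0, 1/3, 2/3) → H(Y|X=1) = 0.918296
  X=2: P(X=2) = 13/38, P(Y|X=2) = (9/13, 3/13, 1/13) → H(Y|X=2) = 1.140116
  X=3: P(X=3) = 6/19, P(Y|X=3) = (1/2, 5/12, 1/12) → H(Y|X=3) = 1.325011
H(Y|X) = (5/19)·0.970951 + (3/38)·0.918296 + (13/38)·1.140116 + (6/19)·1.325011 = 1.1365 bits

H(X,Y) = -Σ_{x,y} P(x,y) log₂ P(x,y). Per-cell terms -P(x,y)·log₂P(x,y):
  X=0: 0.341887, 0.000000, 0.420468
  X=1: 0.000000, 0.138103, 0.223575
  X=2: 0.492158, 0.289181, 0.138103
  X=3: 0.420468, 0.385000, 0.138103
  (cells with P = 0 contribute 0)
Sum of the 12 terms: H(X,Y) = 2.9870 bits

Chain rule check:
  H(X) + H(Y|X) = 1.8506 + 1.1365 = 2.9871 bits
  H(X,Y) = 2.9870 bits
✓ Chain rule verified (Δ = 0.0001 is 4-dp rounding noise: each of the three values was rounded independently).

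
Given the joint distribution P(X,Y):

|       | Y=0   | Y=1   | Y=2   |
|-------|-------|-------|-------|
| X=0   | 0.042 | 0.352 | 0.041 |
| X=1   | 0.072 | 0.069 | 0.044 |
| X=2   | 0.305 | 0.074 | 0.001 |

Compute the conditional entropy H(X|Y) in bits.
1.1270 bits

H(X|Y) = H(X,Y) - H(Y)

H(X,Y) = -Σ_{x,y} P(x,y) log₂ P(x,y). Per-cell terms -P(x,y)·log₂P(x,y):
  X=0: 0.19209, 0.53024, 0.18894
  X=1: 0.27330, 0.26615, 0.19828
  X=2: 0.52250, 0.27797, 0.00997
Sum of the 9 terms: H(X,Y) = 2.4594 bits

Marginal of Y (column sums):
  P(Y=0) = 0.042 + 0.072 + 0.305 = 0.419
  P(Y=1) = 0.352 + 0.069 + 0.074 = 0.495
  P(Y=2) = 0.041 + 0.044 + 0.001 = 0.086
H(Y) = -[0.419·log₂(0.419) + 0.495·log₂(0.495) + 0.086·log₂(0.086)]
  = 0.52584 + 0.50218 + 0.30440 = 1.3324 bits

H(X|Y) = H(X,Y) - H(Y) = 2.4594 - 1.3324 = 1.1270 bits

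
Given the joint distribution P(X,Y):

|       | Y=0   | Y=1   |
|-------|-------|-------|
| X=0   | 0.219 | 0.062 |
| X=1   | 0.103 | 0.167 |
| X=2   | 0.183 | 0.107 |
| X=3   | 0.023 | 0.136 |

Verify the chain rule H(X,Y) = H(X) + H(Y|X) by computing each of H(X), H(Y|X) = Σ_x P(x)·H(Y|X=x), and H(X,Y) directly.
H(X) = 1.9643 bits, H(Y|X) = 0.8432 bits, H(X,Y) = 2.8075 bits

Marginal of X (row sums):
  P(X=0) = 0.219 + 0.062 = 0.281
  P(X=1) = 0.103 + 0.167 = 0.270
  P(X=2) = 0.183 + 0.107 = 0.290
  P(X=3) = 0.023 + 0.136 = 0.159
H(X) = -[0.281·log₂(0.281) + 0.270·log₂(0.270) + 0.290·log₂(0.290) + 0.159·log₂(0.159)]
  = 0.51461 + 0.51002 + 0.51790 + 0.42181 = 1.9643 bits

H(Y|X) = Σ_x P(x)·H(Y|X=x):
  X=0: P(X=0) = 0.281, P(Y|X=0) = (219/281, 62/281) → H(Y|X=0) = 0.76134
  X=1: P(X=1) = 0.270, P(Y|X=1) = (103/270, 167/270) → H(Y|X=1) = 0.95908
  X=2: P(X=2) = 0.290, P(Y|X=2) = (183/290, 107/290) → H(Y|X=2) = 0.94987
  X=3: P(X=3) = 0.159, P(Y|X=3) = (23/159, 136/159) → H(Y|X=3) = 0.59630
H(Y|X) = 0.281·0.76134 + 0.270·0.95908 + 0.290·0.94987 + 0.159·0.59630 = 0.8432 bits

H(X,Y) = -Σ_{x,y} P(x,y) log₂ P(x,y). Per-cell terms -P(x,y)·log₂P(x,y):
  X=0: 0.47983, 0.24872
  X=1: 0.33777, 0.43121
  X=2: 0.44837, 0.34500
  X=3: 0.12517, 0.39145
Sum of the 8 terms: H(X,Y) = 2.8075 bits

Chain rule check:
  H(X) + H(Y|X) = 1.9643 + 0.8432 = 2.8075 bits
  H(X,Y) = 2.8075 bits
✓ Chain rule verified.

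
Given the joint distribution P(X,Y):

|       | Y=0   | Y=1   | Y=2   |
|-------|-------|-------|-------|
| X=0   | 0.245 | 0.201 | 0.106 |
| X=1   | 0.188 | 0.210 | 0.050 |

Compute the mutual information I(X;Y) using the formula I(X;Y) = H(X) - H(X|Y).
0.0126 bits

I(X;Y) = H(X) - H(X|Y)

Marginal of X (row sums):
  P(X=0) = 0.245 + 0.201 + 0.106 = 0.552
  P(X=1) = 0.188 + 0.210 + 0.050 = 0.448
H(X) = -[0.552·log₂(0.552) + 0.448·log₂(0.448)]
  = 0.4732 + 0.5190 = 0.9922 bits

Marginal of Y (column sums):
  P(Y=0) = 0.245 + 0.188 = 0.433
  P(Y=1) = 0.201 + 0.210 = 0.411
  P(Y=2) = 0.106 + 0.050 = 0.156
H(X|Y) = Σ_y P(y)·H(X|Y=y):
  Y=0: P(Y=0) = 0.433, P(X|Y=0) = (245/433, 188/433) → H(X|Y=0) = 0.9875
  Y=1: P(Y=1) = 0.411, P(X|Y=1) = (67/137, 70/137) → H(X|Y=1) = 0.9997
  Y=2: P(Y=2) = 0.156, P(X|Y=2) = (53/78, 25/78) → H(X|Y=2) = 0.9049
H(X|Y) = 0.433·0.9875 + 0.411·0.9997 + 0.156·0.9049 = 0.9796 bits

I(X;Y) = H(X) - H(X|Y) = 0.9922 - 0.9796 = 0.0126 bits

Cross-check via I(X;Y) = H(X) + H(Y) - H(X,Y): computing H(Y) from the column sums and H(X,Y) from the 6 cells in the same way gives H(Y) = 1.4682 bits and H(X,Y) = 2.4478 bits, so
I(X;Y) = 0.9922 + 1.4682 - 2.4478 = 0.0126 bits ✓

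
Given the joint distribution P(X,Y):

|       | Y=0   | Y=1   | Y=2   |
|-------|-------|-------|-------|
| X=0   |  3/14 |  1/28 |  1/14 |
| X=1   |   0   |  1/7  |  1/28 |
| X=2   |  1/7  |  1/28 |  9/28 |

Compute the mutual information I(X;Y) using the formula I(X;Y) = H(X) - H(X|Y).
0.4091 bits

I(X;Y) = H(X) - H(X|Y)

Marginal of X (row sums):
  P(X=0) = 3/14 + 1/28 + 1/14 = 9/28
  P(X=1) = 0 + 1/7 + 1/28 = 5/28
  P(X=2) = 1/7 + 1/28 + 9/28 = 1/2
H(X) = -[(9/28)·log₂(9/28) + (5/28)·log₂(5/28) + (1/2)·log₂(1/2)]
  = 0.526317 + 0.443826 + 0.500000 = 1.47014 bits

Marginal of Y (column sums):
  P(Y=0) = 3/14 + 0 + 1/7 = 5/14
  P(Y=1) = 1/28 + 1/7 + 1/28 = 3/14
  P(Y=2) = 1/14 + 1/28 + 9/28 = 3/7
H(X|Y) = Σ_y P(y)·H(X|Y=y):
  Y=0: P(Y=0) = 5/14, P(X|Y=0) = (3/5, 0, 2/5) → H(X|Y=0) = 0.970951
  Y=1: P(Y=1) = 3/14, P(X|Y=1) = (1/6, 2/3, 1/6) → H(X|Y=1) = 1.251629
  Y=2: P(Y=2) = 3/7, P(X|Y=2) = (1/6, 1/12, 3/4) → H(X|Y=2) = 1.040852
H(X|Y) = (5/14)·0.970951 + (3/14)·1.251629 + (3/7)·1.040852 = 1.06105 bits

I(X;Y) = H(X) - H(X|Y) = 1.47014 - 1.06105 = 0.4091 bits

Cross-check via I(X;Y) = H(X) + H(Y) - H(X,Y): computing H(Y) from the column sums and H(X,Y) from the 9 cells in the same way gives H(Y) = 1.53062 bits and H(X,Y) = 2.59167 bits, so
I(X;Y) = 1.47014 + 1.53062 - 2.59167 = 0.4091 bits ✓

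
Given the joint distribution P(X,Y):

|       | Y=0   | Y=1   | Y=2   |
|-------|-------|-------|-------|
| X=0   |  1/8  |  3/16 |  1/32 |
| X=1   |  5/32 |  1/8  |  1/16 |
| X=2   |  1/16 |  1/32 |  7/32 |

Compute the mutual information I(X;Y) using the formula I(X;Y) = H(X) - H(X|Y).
0.2537 bits

I(X;Y) = H(X) - H(X|Y)

Marginal of X (row sums):
  P(X=0) = 1/8 + 3/16 + 1/32 = 11/32
  P(X=1) = 5/32 + 1/8 + 1/16 = 11/32
  P(X=2) = 1/16 + 1/32 + 7/32 = 5/16
H(X) = -[(11/32)·log₂(11/32) + (11/32)·log₂(11/32) + (5/16)·log₂(5/16)]
  = 0.52957 + 0.52957 + 0.52440 = 1.58354 bits

Marginal of Y (column sums):
  P(Y=0) = 1/8 + 5/32 + 1/16 = 11/32
  P(Y=1) = 3/16 + 1/8 + 1/32 = 11/32
  P(Y=2) = 1/32 + 1/16 + 7/32 = 5/16
H(X|Y) = Σ_y P(y)·H(X|Y=y):
  Y=0: P(Y=0) = 11/32, P(X|Y=0) = (4/11, 5/11, 2/11) → H(X|Y=0) = 1.49492
  Y=1: P(Y=1) = 11/32, P(X|Y=1) = (6/11, 4/11, 1/11) → H(X|Y=1) = 1.32218
  Y=2: P(Y=2) = 5/16, P(X|Y=2) = (1/10, 1/5, 7/10) → H(X|Y=2) = 1.15678
H(X|Y) = (11/32)·1.49492 + (11/32)·1.32218 + (5/16)·1.15678 = 1.32987 bits

I(X;Y) = H(X) - H(X|Y) = 1.58354 - 1.32987 = 0.2537 bits

Cross-check via I(X;Y) = H(X) + H(Y) - H(X,Y): computing H(Y) from the column sums and H(X,Y) from the 9 cells in the same way gives H(Y) = 1.58354 bits and H(X,Y) = 2.91341 bits, so
I(X;Y) = 1.58354 + 1.58354 - 2.91341 = 0.2537 bits ✓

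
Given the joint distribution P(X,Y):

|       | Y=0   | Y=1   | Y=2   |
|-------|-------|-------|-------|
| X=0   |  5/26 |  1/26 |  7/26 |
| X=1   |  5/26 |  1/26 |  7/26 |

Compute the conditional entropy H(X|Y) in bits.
1.0000 bits

H(X|Y) = H(X,Y) - H(Y)

H(X,Y) = -Σ_{x,y} P(x,y) log₂ P(x,y). Per-cell terms -P(x,y)·log₂P(x,y):
  X=0: 0.457406, 0.180786, 0.509677
  X=1: 0.457406, 0.180786, 0.509677
Sum of the 6 terms: H(X,Y) = 2.29574 bits

Marginal of Y (column sums):
  P(Y=0) = 5/26 + 5/26 = 5/13
  P(Y=1) = 1/26 + 1/26 = 1/13
  P(Y=2) = 7/26 + 7/26 = 7/13
H(Y) = -[(5/13)·log₂(5/13) + (1/13)·log₂(1/13) + (7/13)·log₂(7/13)]
  = 0.530197 + 0.284649 + 0.480892 = 1.29574 bits

H(X|Y) = H(X,Y) - H(Y) = 2.29574 - 1.29574 = 1.0000 bits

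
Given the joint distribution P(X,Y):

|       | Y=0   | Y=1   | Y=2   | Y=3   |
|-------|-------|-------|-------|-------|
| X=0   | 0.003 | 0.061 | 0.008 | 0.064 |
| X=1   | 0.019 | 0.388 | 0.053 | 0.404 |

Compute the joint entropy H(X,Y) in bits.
1.9723 bits

H(X,Y) = -Σ_{x,y} P(x,y) log₂ P(x,y). Per-cell terms -P(x,y)·log₂P(x,y):
  X=0: 0.02514, 0.24614, 0.05573, 0.25381
  X=1: 0.10864, 0.52996, 0.22461, 0.52826
Sum of the 8 terms: H(X,Y) = 1.9723 bits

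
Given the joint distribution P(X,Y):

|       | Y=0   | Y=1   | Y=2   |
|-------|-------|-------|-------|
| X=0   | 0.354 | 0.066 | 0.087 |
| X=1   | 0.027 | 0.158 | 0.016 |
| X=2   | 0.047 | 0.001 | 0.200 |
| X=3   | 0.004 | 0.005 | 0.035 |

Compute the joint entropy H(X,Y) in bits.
2.6734 bits

H(X,Y) = -Σ_{x,y} P(x,y) log₂ P(x,y). Per-cell terms -P(x,y)·log₂P(x,y):
  X=0: 0.530355, 0.258812, 0.306487
  X=1: 0.140694, 0.420597, 0.095453
  X=2: 0.207326, 0.009966, 0.464386
  X=3: 0.031863, 0.038219, 0.169278
Sum of the 12 terms: H(X,Y) = 2.6734 bits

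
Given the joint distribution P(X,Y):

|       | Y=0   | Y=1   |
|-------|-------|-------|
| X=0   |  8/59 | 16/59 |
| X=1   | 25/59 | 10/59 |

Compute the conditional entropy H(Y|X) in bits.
0.8856 bits

H(Y|X) = H(X,Y) - H(X)

H(X,Y) = -Σ_{x,y} P(x,y) log₂ P(x,y). Per-cell terms -P(x,y)·log₂P(x,y):
  X=0: 0.390867, 0.510547
  X=1: 0.524910, 0.434019
Sum of the 4 terms: H(X,Y) = 1.86034 bits

Marginal of X (row sums):
  P(X=0) = 8/59 + 16/59 = 24/59
  P(X=1) = 25/59 + 10/59 = 35/59
H(X) = -[(24/59)·log₂(24/59) + (35/59)·log₂(35/59)]
  = 0.527870 + 0.446908 = 0.97478 bits

H(Y|X) = H(X,Y) - H(X) = 1.86034 - 0.97478 = 0.8856 bits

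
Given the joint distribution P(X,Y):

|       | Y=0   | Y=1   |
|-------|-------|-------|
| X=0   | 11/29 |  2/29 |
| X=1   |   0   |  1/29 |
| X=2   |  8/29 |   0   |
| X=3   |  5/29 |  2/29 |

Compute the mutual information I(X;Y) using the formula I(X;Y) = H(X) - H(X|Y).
0.1772 bits

I(X;Y) = H(X) - H(X|Y)

Marginal of X (row sums):
  P(X=0) = 11/29 + 2/29 = 13/29
  P(X=1) = 0 + 1/29 = 1/29
  P(X=2) = 8/29 + 0 = 8/29
  P(X=3) = 5/29 + 2/29 = 7/29
H(X) = -[(13/29)·log₂(13/29) + (1/29)·log₂(1/29) + (8/29)·log₂(8/29) + (7/29)·log₂(7/29)]
  = 0.518898 + 0.167517 + 0.512546 + 0.494979 = 1.69394 bits

Marginal of Y (column sums):
  P(Y=0) = 11/29 + 0 + 8/29 + 5/29 = 24/29
  P(Y=1) = 2/29 + 1/29 + 0 + 2/29 = 5/29
H(X|Y) = Σ_y P(y)·H(X|Y=y):
  Y=0: P(Y=0) = 24/29, P(X|Y=0) = (11/24, 0, 1/3, 5/24) → H(X|Y=0) = 1.515655
  Y=1: P(Y=1) = 5/29, P(X|Y=1) = (2/5, 1/5, 0, 2/5) → H(X|Y=1) = 1.521928
H(X|Y) = (24/29)·1.515655 + (5/29)·1.521928 = 1.51674 bits

I(X;Y) = H(X) - H(X|Y) = 1.69394 - 1.51674 = 0.1772 bits

Cross-check via I(X;Y) = H(X) + H(Y) - H(X,Y): computing H(Y) from the column sums and H(X,Y) from the 8 cells in the same way gives H(Y) = 0.66320 bits and H(X,Y) = 2.17993 bits, so
I(X;Y) = 1.69394 + 0.66320 - 2.17993 = 0.1772 bits ✓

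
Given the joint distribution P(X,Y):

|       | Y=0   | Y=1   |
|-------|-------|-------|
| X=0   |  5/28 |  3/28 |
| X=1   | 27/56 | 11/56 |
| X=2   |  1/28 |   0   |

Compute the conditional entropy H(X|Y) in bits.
1.0438 bits

H(X|Y) = H(X,Y) - H(Y)

H(X,Y) = -Σ_{x,y} P(x,y) log₂ P(x,y). Per-cell terms -P(x,y)·log₂P(x,y):
  X=0: 0.4438, 0.3453
  X=1: 0.5074, 0.4612
  X=2: 0.1717, 0.0000
  (cells with P = 0 contribute 0)
Sum of the 6 terms: H(X,Y) = 1.9294 bits

Marginal of Y (column sums):
  P(Y=0) = 5/28 + 27/56 + 1/28 = 39/56
  P(Y=1) = 3/28 + 11/56 + 0 = 17/56
H(Y) = -[(39/56)·log₂(39/56) + (17/56)·log₂(17/56)]
  = 0.3635 + 0.5221 = 0.8856 bits

H(X|Y) = H(X,Y) - H(Y) = 1.9294 - 0.8856 = 1.0438 bits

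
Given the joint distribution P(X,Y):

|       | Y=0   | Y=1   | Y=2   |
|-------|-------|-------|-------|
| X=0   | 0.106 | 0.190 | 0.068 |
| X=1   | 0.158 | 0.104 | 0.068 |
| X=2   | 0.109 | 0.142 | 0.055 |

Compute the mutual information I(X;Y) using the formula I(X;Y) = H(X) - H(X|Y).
0.0257 bits

I(X;Y) = H(X) - H(X|Y)

Marginal of X (row sums):
  P(X=0) = 0.106 + 0.190 + 0.068 = 0.364
  P(X=1) = 0.158 + 0.104 + 0.068 = 0.330
  P(X=2) = 0.109 + 0.142 + 0.055 = 0.306
H(X) = -[0.364·log₂(0.364) + 0.330·log₂(0.330) + 0.306·log₂(0.306)]
  = 0.5307 + 0.5278 + 0.5228 = 1.5813 bits

Marginal of Y (column sums):
  P(Y=0) = 0.106 + 0.158 + 0.109 = 0.373
  P(Y=1) = 0.190 + 0.104 + 0.142 = 0.436
  P(Y=2) = 0.068 + 0.068 + 0.055 = 0.191
H(X|Y) = Σ_y P(y)·H(X|Y=y):
  Y=0: P(Y=0) = 0.373, P(X|Y=0) = (106/373, 158/373, 109/373) → H(X|Y=0) = 1.5594
  Y=1: P(Y=1) = 0.436, P(X|Y=1) = (95/218, 26/109, 71/218) → H(X|Y=1) = 1.5425
  Y=2: P(Y=2) = 0.191, P(X|Y=2) = (68/191, 68/191, 55/191) → H(X|Y=2) = 1.5781
H(X|Y) = 0.373·1.5594 + 0.436·1.5425 + 0.191·1.5781 = 1.5556 bits

I(X;Y) = H(X) - H(X|Y) = 1.5813 - 1.5556 = 0.0257 bits

Cross-check via I(X;Y) = H(X) + H(Y) - H(X,Y): computing H(Y) from the column sums and H(X,Y) from the 9 cells in the same way gives H(Y) = 1.5090 bits and H(X,Y) = 3.0646 bits, so
I(X;Y) = 1.5813 + 1.5090 - 3.0646 = 0.0257 bits ✓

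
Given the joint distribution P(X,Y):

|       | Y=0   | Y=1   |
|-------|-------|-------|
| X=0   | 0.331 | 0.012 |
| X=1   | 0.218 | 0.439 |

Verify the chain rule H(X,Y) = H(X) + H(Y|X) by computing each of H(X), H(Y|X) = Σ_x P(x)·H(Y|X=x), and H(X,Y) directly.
H(X) = 0.9277 bits, H(Y|X) = 0.6774 bits, H(X,Y) = 1.6050 bits

Marginal of X (row sums):
  P(X=0) = 0.331 + 0.012 = 0.343
  P(X=1) = 0.218 + 0.439 = 0.657
H(X) = -[0.343·log₂(0.343) + 0.657·log₂(0.657)]
  = 0.52950 + 0.39816 = 0.9277 bits

H(Y|X) = Σ_x P(x)·H(Y|X=x):
  X=0: P(X=0) = 0.343, P(Y|X=0) = (331/343, 12/343) → H(Y|X=0) = 0.21881
  X=1: P(X=1) = 0.657, P(Y|X=1) = (218/657, 439/657) → H(Y|X=1) = 0.91677
H(Y|X) = 0.343·0.21881 + 0.657·0.91677 = 0.6774 bits

H(X,Y) = -Σ_{x,y} P(x,y) log₂ P(x,y). Per-cell terms -P(x,y)·log₂P(x,y):
  X=0: 0.52798, 0.07657
  X=1: 0.47908, 0.52140
Sum of the 4 terms: H(X,Y) = 1.6050 bits

Chain rule check:
  H(X) + H(Y|X) = 0.9277 + 0.6774 = 1.6051 bits
  H(X,Y) = 1.6050 bits
✓ Chain rule verified (Δ = 0.0001 is 4-dp rounding noise: each of the three values was rounded independently).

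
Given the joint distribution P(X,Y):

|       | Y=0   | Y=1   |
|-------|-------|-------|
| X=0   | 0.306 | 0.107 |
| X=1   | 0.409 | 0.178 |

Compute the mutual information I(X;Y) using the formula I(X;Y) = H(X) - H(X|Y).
0.0017 bits

I(X;Y) = H(X) - H(X|Y)

Marginal of X (row sums):
  P(X=0) = 0.306 + 0.107 = 0.413
  P(X=1) = 0.409 + 0.178 = 0.587
H(X) = -[0.413·log₂(0.413) + 0.587·log₂(0.587)]
  = 0.52690 + 0.45115 = 0.97805 bits

Marginal of Y (column sums):
  P(Y=0) = 0.306 + 0.409 = 0.715
  P(Y=1) = 0.107 + 0.178 = 0.285
H(X|Y) = Σ_y P(y)·H(X|Y=y):
  Y=0: P(Y=0) = 0.715, P(X|Y=0) = (306/715, 409/715) → H(X|Y=0) = 0.98498
  Y=1: P(Y=1) = 0.285, P(X|Y=1) = (107/285, 178/285) → H(X|Y=1) = 0.95476
H(X|Y) = 0.715·0.98498 + 0.285·0.95476 = 0.97637 bits

I(X;Y) = H(X) - H(X|Y) = 0.97805 - 0.97637 = 0.0017 bits

Cross-check via I(X;Y) = H(X) + H(Y) - H(X,Y): computing H(Y) from the column sums and H(X,Y) from the 4 cells in the same way gives H(Y) = 0.86217 bits and H(X,Y) = 1.83854 bits, so
I(X;Y) = 0.97805 + 0.86217 - 1.83854 = 0.0017 bits ✓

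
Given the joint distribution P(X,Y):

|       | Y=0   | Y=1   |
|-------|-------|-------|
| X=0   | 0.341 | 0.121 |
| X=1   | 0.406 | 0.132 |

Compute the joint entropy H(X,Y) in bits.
1.8116 bits

H(X,Y) = -Σ_{x,y} P(x,y) log₂ P(x,y). Per-cell terms -P(x,y)·log₂P(x,y):
  X=0: 0.5293, 0.3687
  X=1: 0.5280, 0.3856
Sum of the 4 terms: H(X,Y) = 1.8116 bits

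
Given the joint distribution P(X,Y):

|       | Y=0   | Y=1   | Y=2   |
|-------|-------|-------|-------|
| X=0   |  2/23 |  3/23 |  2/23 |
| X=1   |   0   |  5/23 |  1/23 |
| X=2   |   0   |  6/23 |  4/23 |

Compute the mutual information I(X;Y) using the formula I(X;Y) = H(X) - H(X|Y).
0.1992 bits

I(X;Y) = H(X) - H(X|Y)

Marginal of X (row sums):
  P(X=0) = 2/23 + 3/23 + 2/23 = 7/23
  P(X=1) = 0 + 5/23 + 1/23 = 6/23
  P(X=2) = 0 + 6/23 + 4/23 = 10/23
H(X) = -[(7/23)·log₂(7/23) + (6/23)·log₂(6/23) + (10/23)·log₂(10/23)]
  = 0.52232 + 0.50572 + 0.52245 = 1.5505 bits

Marginal of Y (column sums):
  P(Y=0) = 2/23 + 0 + 0 = 2/23
  P(Y=1) = 3/23 + 5/23 + 6/23 = 14/23
  P(Y=2) = 2/23 + 1/23 + 4/23 = 7/23
H(X|Y) = Σ_y P(y)·H(X|Y=y):
  Y=0: P(Y=0) = 2/23, P(X|Y=0) = (1, 0, 0) → H(X|Y=0) = 0.00000
  Y=1: P(Y=1) = 14/23, P(X|Y=1) = (3/14, 5/14, 3/7) → H(X|Y=1) = 1.53062
  Y=2: P(Y=2) = 7/23, P(X|Y=2) = (2/7, 1/7, 4/7) → H(X|Y=2) = 1.37878
H(X|Y) = (2/23)·0.00000 + (14/23)·1.53062 + (7/23)·1.37878 = 1.3513 bits

I(X;Y) = H(X) - H(X|Y) = 1.5505 - 1.3513 = 0.1992 bits

Cross-check via I(X;Y) = H(X) + H(Y) - H(X,Y): computing H(Y) from the column sums and H(X,Y) from the 9 cells in the same way gives H(Y) = 1.2647 bits and H(X,Y) = 2.6160 bits, so
I(X;Y) = 1.5505 + 1.2647 - 2.6160 = 0.1992 bits ✓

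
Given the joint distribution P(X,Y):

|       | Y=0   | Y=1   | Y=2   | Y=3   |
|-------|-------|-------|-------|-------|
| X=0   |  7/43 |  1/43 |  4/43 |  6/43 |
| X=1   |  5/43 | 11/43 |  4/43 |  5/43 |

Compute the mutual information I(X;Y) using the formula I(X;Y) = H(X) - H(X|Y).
0.1515 bits

I(X;Y) = H(X) - H(X|Y)

Marginal of X (row sums):
  P(X=0) = 7/43 + 1/43 + 4/43 + 6/43 = 18/43
  P(X=1) = 5/43 + 11/43 + 4/43 + 5/43 = 25/43
H(X) = -[(18/43)·log₂(18/43) + (25/43)·log₂(25/43)]
  = 0.5259 + 0.4549 = 0.9808 bits

Marginal of Y (column sums):
  P(Y=0) = 7/43 + 5/43 = 12/43
  P(Y=1) = 1/43 + 11/43 = 12/43
  P(Y=2) = 4/43 + 4/43 = 8/43
  P(Y=3) = 6/43 + 5/43 = 11/43
H(X|Y) = Σ_y P(y)·H(X|Y=y):
  Y=0: P(Y=0) = 12/43, P(X|Y=0) = (7/12, 5/12) → H(X|Y=0) = 0.9799
  Y=1: P(Y=1) = 12/43, P(X|Y=1) = (1/12, 11/12) → H(X|Y=1) = 0.4138
  Y=2: P(Y=2) = 8/43, P(X|Y=2) = (1/2, 1/2) → H(X|Y=2) = 1.0000
  Y=3: P(Y=3) = 11/43, P(X|Y=3) = (6/11, 5/11) → H(X|Y=3) = 0.9940
H(X|Y) = (12/43)·0.9799 + (12/43)·0.4138 + (8/43)·1.0000 + (11/43)·0.9940 = 0.8293 bits

I(X;Y) = H(X) - H(X|Y) = 0.9808 - 0.8293 = 0.1515 bits

Cross-check via I(X;Y) = H(X) + H(Y) - H(X,Y): computing H(Y) from the column sums and H(X,Y) from the 8 cells in the same way gives H(Y) = 1.9822 bits and H(X,Y) = 2.8115 bits, so
I(X;Y) = 0.9808 + 1.9822 - 2.8115 = 0.1515 bits ✓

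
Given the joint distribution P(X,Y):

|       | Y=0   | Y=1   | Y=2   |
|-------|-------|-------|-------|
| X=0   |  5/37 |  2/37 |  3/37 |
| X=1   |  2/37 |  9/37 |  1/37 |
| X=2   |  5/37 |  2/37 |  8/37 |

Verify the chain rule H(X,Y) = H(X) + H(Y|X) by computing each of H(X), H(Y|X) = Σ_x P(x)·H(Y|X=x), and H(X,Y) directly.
H(X) = 1.5651 bits, H(Y|X) = 1.3065 bits, H(X,Y) = 2.8715 bits

Marginal of X (row sums):
  P(X=0) = 5/37 + 2/37 + 3/37 = 10/37
  P(X=1) = 2/37 + 9/37 + 1/37 = 12/37
  P(X=2) = 5/37 + 2/37 + 8/37 = 15/37
H(X) = -[(10/37)·log₂(10/37) + (12/37)·log₂(12/37) + (15/37)·log₂(15/37)]
  = 0.51014 + 0.52686 + 0.52807 = 1.5651 bits

H(Y|X) = Σ_x P(x)·H(Y|X=x):
  X=0: P(X=0) = 10/37, P(Y|X=0) = (1/2, 1/5, 3/10) → H(Y|X=0) = 1.48548
  X=1: P(X=1) = 12/37, P(Y|X=1) = (1/6, 3/4, 1/12) → H(Y|X=1) = 1.04085
  X=2: P(X=2) = 15/37, P(Y|X=2) = (1/3, 2/15, 8/15) → H(Y|X=2) = 1.39958
H(Y|X) = (10/37)·1.48548 + (12/37)·1.04085 + (15/37)·1.39958 = 1.3065 bits

H(X,Y) = -Σ_{x,y} P(x,y) log₂ P(x,y). Per-cell terms -P(x,y)·log₂P(x,y):
  X=0: 0.39021, 0.22754, 0.29388
  X=1: 0.22754, 0.49610, 0.14080
  X=2: 0.39021, 0.22754, 0.47772
Sum of the 9 terms: H(X,Y) = 2.8715 bits

Chain rule check:
  H(X) + H(Y|X) = 1.5651 + 1.3065 = 2.8716 bits
  H(X,Y) = 2.8715 bits
✓ Chain rule verified (Δ = 0.0001 is 4-dp rounding noise: each of the three values was rounded independently).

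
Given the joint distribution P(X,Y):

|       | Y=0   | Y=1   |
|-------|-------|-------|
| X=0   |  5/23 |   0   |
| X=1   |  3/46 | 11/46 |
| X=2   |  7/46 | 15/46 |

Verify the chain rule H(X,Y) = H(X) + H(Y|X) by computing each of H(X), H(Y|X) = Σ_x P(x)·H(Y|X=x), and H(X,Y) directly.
H(X) = 1.5099 bits, H(Y|X) = 0.6597 bits, H(X,Y) = 2.1696 bits

Marginal of X (row sums):
  P(X=0) = 5/23 + 0 = 5/23
  P(X=1) = 3/46 + 11/46 = 7/23
  P(X=2) = 7/46 + 15/46 = 11/23
H(X) = -[(5/23)·log₂(5/23) + (7/23)·log₂(7/23) + (11/23)·log₂(11/23)]
  = 0.47862 + 0.52232 + 0.50893 = 1.5099 bits

H(Y|X) = Σ_x P(x)·H(Y|X=x):
  X=0: P(X=0) = 5/23, P(Y|X=0) = (1, 0) → H(Y|X=0) = 0.00000
  X=1: P(X=1) = 7/23, P(Y|X=1) = (3/14, 11/14) → H(Y|X=1) = 0.74960
  X=2: P(X=2) = 11/23, P(Y|X=2) = (7/22, 15/22) → H(Y|X=2) = 0.90239
H(Y|X) = (5/23)·0.00000 + (7/23)·0.74960 + (11/23)·0.90239 = 0.6597 bits

H(X,Y) = -Σ_{x,y} P(x,y) log₂ P(x,y). Per-cell terms -P(x,y)·log₂P(x,y):
  X=0: 0.47862, 0.00000
  X=1: 0.25687, 0.49360
  X=2: 0.41334, 0.52718
  (cells with P = 0 contribute 0)
Sum of the 6 terms: H(X,Y) = 2.1696 bits

Chain rule check:
  H(X) + H(Y|X) = 1.5099 + 0.6597 = 2.1696 bits
  H(X,Y) = 2.1696 bits
✓ Chain rule verified.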